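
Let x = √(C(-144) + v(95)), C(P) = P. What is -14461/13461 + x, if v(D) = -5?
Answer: -14461/13461 + I*√149 ≈ -1.0743 + 12.207*I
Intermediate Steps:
x = I*√149 (x = √(-144 - 5) = √(-149) = I*√149 ≈ 12.207*I)
-14461/13461 + x = -14461/13461 + I*√149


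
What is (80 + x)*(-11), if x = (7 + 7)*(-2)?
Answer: -572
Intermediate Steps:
x = -28 (x = 14*(-2) = -28)
(80 + x)*(-11) = (80 - 28)*(-11) = 52*(-11) = -572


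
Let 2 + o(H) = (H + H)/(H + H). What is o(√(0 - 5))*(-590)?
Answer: 590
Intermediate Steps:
o(H) = -1 (o(H) = -2 + (H + H)/(H + H) = -2 + (2*H)/((2*H)) = -2 + (2*H)*(1/(2*H)) = -2 + 1 = -1)
o(√(0 - 5))*(-590) = -1*(-590) = 590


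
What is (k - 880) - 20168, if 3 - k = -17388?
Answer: -3657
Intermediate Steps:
k = 17391 (k = 3 - 1*(-17388) = 3 + 17388 = 17391)
(k - 880) - 20168 = (17391 - 880) - 20168 = 16511 - 20168 = -3657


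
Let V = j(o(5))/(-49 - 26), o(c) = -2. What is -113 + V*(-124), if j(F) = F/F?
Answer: -8351/75 ≈ -111.35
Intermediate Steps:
j(F) = 1
V = -1/75 (V = 1/(-49 - 26) = 1/(-75) = 1*(-1/75) = -1/75 ≈ -0.013333)
-113 + V*(-124) = -113 - 1/75*(-124) = -113 + 124/75 = -8351/75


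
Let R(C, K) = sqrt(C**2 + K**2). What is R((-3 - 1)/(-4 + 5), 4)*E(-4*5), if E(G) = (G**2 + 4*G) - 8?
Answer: 1248*sqrt(2) ≈ 1764.9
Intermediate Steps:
E(G) = -8 + G**2 + 4*G
R((-3 - 1)/(-4 + 5), 4)*E(-4*5) = sqrt(((-3 - 1)/(-4 + 5))**2 + 4**2)*(-8 + (-4*5)**2 + 4*(-4*5)) = sqrt((-4/1)**2 + 16)*(-8 + (-20)**2 + 4*(-20)) = sqrt((-4*1)**2 + 16)*(-8 + 400 - 80) = sqrt((-4)**2 + 16)*312 = sqrt(16 + 16)*312 = sqrt(32)*312 = (4*sqrt(2))*312 = 1248*sqrt(2)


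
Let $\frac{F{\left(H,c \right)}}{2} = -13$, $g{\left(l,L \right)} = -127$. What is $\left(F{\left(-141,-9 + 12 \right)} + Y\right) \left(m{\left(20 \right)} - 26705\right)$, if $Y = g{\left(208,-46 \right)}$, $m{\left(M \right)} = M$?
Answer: $4082805$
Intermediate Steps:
$Y = -127$
$F{\left(H,c \right)} = -26$ ($F{\left(H,c \right)} = 2 \left(-13\right) = -26$)
$\left(F{\left(-141,-9 + 12 \right)} + Y\right) \left(m{\left(20 \right)} - 26705\right) = \left(-26 - 127\right) \left(20 - 26705\right) = \left(-153\right) \left(-26685\right) = 4082805$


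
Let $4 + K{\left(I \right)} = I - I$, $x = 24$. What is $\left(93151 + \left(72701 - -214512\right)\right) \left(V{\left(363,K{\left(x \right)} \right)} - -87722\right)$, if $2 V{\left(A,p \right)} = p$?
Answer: $33365530080$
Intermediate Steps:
$K{\left(I \right)} = -4$ ($K{\left(I \right)} = -4 + \left(I - I\right) = -4 + 0 = -4$)
$V{\left(A,p \right)} = \frac{p}{2}$
$\left(93151 + \left(72701 - -214512\right)\right) \left(V{\left(363,K{\left(x \right)} \right)} - -87722\right) = \left(93151 + \left(72701 - -214512\right)\right) \left(\frac{1}{2} \left(-4\right) - -87722\right) = \left(93151 + \left(72701 + 214512\right)\right) \left(-2 + 87722\right) = \left(93151 + 287213\right) 87720 = 380364 \cdot 87720 = 33365530080$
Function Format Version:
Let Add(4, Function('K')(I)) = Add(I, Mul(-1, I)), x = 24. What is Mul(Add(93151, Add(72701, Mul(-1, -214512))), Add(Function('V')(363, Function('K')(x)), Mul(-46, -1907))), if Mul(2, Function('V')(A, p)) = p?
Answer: 33365530080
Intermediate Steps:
Function('K')(I) = -4 (Function('K')(I) = Add(-4, Add(I, Mul(-1, I))) = Add(-4, 0) = -4)
Function('V')(A, p) = Mul(Rational(1, 2), p)
Mul(Add(93151, Add(72701, Mul(-1, -214512))), Add(Function('V')(363, Function('K')(x)), Mul(-46, -1907))) = Mul(Add(93151, Add(72701, Mul(-1, -214512))), Add(Mul(Rational(1, 2), -4), Mul(-46, -1907))) = Mul(Add(93151, Add(72701, 214512)), Add(-2, 87722)) = Mul(Add(93151, 287213), 87720) = Mul(380364, 87720) = 33365530080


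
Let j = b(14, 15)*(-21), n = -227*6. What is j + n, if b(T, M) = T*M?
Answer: -5772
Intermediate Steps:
b(T, M) = M*T
n = -1362
j = -4410 (j = (15*14)*(-21) = 210*(-21) = -4410)
j + n = -4410 - 1362 = -5772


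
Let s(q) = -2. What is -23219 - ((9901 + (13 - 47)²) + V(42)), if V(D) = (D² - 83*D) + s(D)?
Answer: -32552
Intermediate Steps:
V(D) = -2 + D² - 83*D (V(D) = (D² - 83*D) - 2 = -2 + D² - 83*D)
-23219 - ((9901 + (13 - 47)²) + V(42)) = -23219 - ((9901 + (13 - 47)²) + (-2 + 42² - 83*42)) = -23219 - ((9901 + (-34)²) + (-2 + 1764 - 3486)) = -23219 - ((9901 + 1156) - 1724) = -23219 - (11057 - 1724) = -23219 - 1*9333 = -23219 - 9333 = -32552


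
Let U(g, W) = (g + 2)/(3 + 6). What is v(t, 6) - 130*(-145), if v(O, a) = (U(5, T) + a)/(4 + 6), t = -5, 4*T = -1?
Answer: 1696561/90 ≈ 18851.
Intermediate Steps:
T = -¼ (T = (¼)*(-1) = -¼ ≈ -0.25000)
U(g, W) = 2/9 + g/9 (U(g, W) = (2 + g)/9 = (2 + g)*(⅑) = 2/9 + g/9)
v(O, a) = 7/90 + a/10 (v(O, a) = ((2/9 + (⅑)*5) + a)/(4 + 6) = ((2/9 + 5/9) + a)/10 = (7/9 + a)*(⅒) = 7/90 + a/10)
v(t, 6) - 130*(-145) = (7/90 + (⅒)*6) - 130*(-145) = (7/90 + ⅗) + 18850 = 61/90 + 18850 = 1696561/90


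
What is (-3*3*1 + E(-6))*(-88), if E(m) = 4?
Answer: 440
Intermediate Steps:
(-3*3*1 + E(-6))*(-88) = (-3*3*1 + 4)*(-88) = (-9*1 + 4)*(-88) = (-9 + 4)*(-88) = -5*(-88) = 440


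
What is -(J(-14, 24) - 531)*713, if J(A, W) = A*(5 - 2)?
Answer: 408549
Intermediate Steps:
J(A, W) = 3*A (J(A, W) = A*3 = 3*A)
-(J(-14, 24) - 531)*713 = -(3*(-14) - 531)*713 = -(-42 - 531)*713 = -(-573)*713 = -1*(-408549) = 408549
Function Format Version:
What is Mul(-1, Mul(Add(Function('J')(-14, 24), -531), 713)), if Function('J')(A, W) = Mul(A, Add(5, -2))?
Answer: 408549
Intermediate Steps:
Function('J')(A, W) = Mul(3, A) (Function('J')(A, W) = Mul(A, 3) = Mul(3, A))
Mul(-1, Mul(Add(Function('J')(-14, 24), -531), 713)) = Mul(-1, Mul(Add(Mul(3, -14), -531), 713)) = Mul(-1, Mul(Add(-42, -531), 713)) = Mul(-1, Mul(-573, 713)) = Mul(-1, -408549) = 408549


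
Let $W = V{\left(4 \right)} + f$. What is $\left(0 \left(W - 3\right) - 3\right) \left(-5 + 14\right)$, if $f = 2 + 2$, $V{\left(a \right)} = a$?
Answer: $-27$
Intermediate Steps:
$f = 4$
$W = 8$ ($W = 4 + 4 = 8$)
$\left(0 \left(W - 3\right) - 3\right) \left(-5 + 14\right) = \left(0 \left(8 - 3\right) - 3\right) \left(-5 + 14\right) = \left(0 \cdot 5 - 3\right) 9 = \left(0 - 3\right) 9 = \left(-3\right) 9 = -27$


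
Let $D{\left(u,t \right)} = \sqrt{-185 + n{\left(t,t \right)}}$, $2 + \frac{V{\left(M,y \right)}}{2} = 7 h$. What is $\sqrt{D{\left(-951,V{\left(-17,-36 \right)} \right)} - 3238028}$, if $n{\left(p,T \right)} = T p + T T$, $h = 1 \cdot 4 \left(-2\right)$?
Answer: $\sqrt{-3238028 + \sqrt{26727}} \approx 1799.4 i$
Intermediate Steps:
$h = -8$ ($h = 4 \left(-2\right) = -8$)
$n{\left(p,T \right)} = T^{2} + T p$ ($n{\left(p,T \right)} = T p + T^{2} = T^{2} + T p$)
$V{\left(M,y \right)} = -116$ ($V{\left(M,y \right)} = -4 + 2 \cdot 7 \left(-8\right) = -4 + 2 \left(-56\right) = -4 - 112 = -116$)
$D{\left(u,t \right)} = \sqrt{-185 + 2 t^{2}}$ ($D{\left(u,t \right)} = \sqrt{-185 + t \left(t + t\right)} = \sqrt{-185 + t 2 t} = \sqrt{-185 + 2 t^{2}}$)
$\sqrt{D{\left(-951,V{\left(-17,-36 \right)} \right)} - 3238028} = \sqrt{\sqrt{-185 + 2 \left(-116\right)^{2}} - 3238028} = \sqrt{\sqrt{-185 + 2 \cdot 13456} - 3238028} = \sqrt{\sqrt{-185 + 26912} - 3238028} = \sqrt{\sqrt{26727} - 3238028} = \sqrt{-3238028 + \sqrt{26727}}$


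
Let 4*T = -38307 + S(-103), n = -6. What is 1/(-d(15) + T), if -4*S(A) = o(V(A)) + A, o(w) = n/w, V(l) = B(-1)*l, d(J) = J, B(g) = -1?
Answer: -1648/15796589 ≈ -0.00010433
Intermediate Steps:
V(l) = -l
o(w) = -6/w
S(A) = -3/(2*A) - A/4 (S(A) = -(-6*(-1/A) + A)/4 = -(-(-6)/A + A)/4 = -(6/A + A)/4 = -(A + 6/A)/4 = -3/(2*A) - A/4)
T = -15771869/1648 (T = (-38307 + (1/4)*(-6 - 1*(-103)**2)/(-103))/4 = (-38307 + (1/4)*(-1/103)*(-6 - 1*10609))/4 = (-38307 + (1/4)*(-1/103)*(-6 - 10609))/4 = (-38307 + (1/4)*(-1/103)*(-10615))/4 = (-38307 + 10615/412)/4 = (1/4)*(-15771869/412) = -15771869/1648 ≈ -9570.3)
1/(-d(15) + T) = 1/(-1*15 - 15771869/1648) = 1/(-15 - 15771869/1648) = 1/(-15796589/1648) = -1648/15796589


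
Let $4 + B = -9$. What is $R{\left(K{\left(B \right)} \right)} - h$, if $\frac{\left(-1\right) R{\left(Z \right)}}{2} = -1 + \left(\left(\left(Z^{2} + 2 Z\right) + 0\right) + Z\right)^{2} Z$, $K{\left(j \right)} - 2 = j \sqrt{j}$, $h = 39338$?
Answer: $-153276092 + 119966080 i \sqrt{13} \approx -1.5328 \cdot 10^{8} + 4.3254 \cdot 10^{8} i$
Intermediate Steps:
$B = -13$ ($B = -4 - 9 = -13$)
$K{\left(j \right)} = 2 + j^{\frac{3}{2}}$ ($K{\left(j \right)} = 2 + j \sqrt{j} = 2 + j^{\frac{3}{2}}$)
$R{\left(Z \right)} = 2 - 2 Z \left(Z^{2} + 3 Z\right)^{2}$ ($R{\left(Z \right)} = - 2 \left(-1 + \left(\left(\left(Z^{2} + 2 Z\right) + 0\right) + Z\right)^{2} Z\right) = - 2 \left(-1 + \left(\left(Z^{2} + 2 Z\right) + Z\right)^{2} Z\right) = - 2 \left(-1 + \left(Z^{2} + 3 Z\right)^{2} Z\right) = - 2 \left(-1 + Z \left(Z^{2} + 3 Z\right)^{2}\right) = 2 - 2 Z \left(Z^{2} + 3 Z\right)^{2}$)
$R{\left(K{\left(B \right)} \right)} - h = \left(2 - 2 \left(2 + \left(-13\right)^{\frac{3}{2}}\right)^{3} \left(3 + \left(2 + \left(-13\right)^{\frac{3}{2}}\right)\right)^{2}\right) - 39338 = \left(2 - 2 \left(2 - 13 i \sqrt{13}\right)^{3} \left(3 + \left(2 - 13 i \sqrt{13}\right)\right)^{2}\right) - 39338 = \left(2 - 2 \left(2 - 13 i \sqrt{13}\right)^{3} \left(5 - 13 i \sqrt{13}\right)^{2}\right) - 39338 = -39336 - 2 \left(2 - 13 i \sqrt{13}\right)^{3} \left(5 - 13 i \sqrt{13}\right)^{2}$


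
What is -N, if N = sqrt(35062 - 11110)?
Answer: -4*sqrt(1497) ≈ -154.76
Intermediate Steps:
N = 4*sqrt(1497) (N = sqrt(23952) = 4*sqrt(1497) ≈ 154.76)
-N = -4*sqrt(1497)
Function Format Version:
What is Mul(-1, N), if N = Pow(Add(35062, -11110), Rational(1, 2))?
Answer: Mul(-4, Pow(1497, Rational(1, 2))) ≈ -154.76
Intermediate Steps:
N = Mul(4, Pow(1497, Rational(1, 2))) (N = Pow(23952, Rational(1, 2)) = Mul(4, Pow(1497, Rational(1, 2))) ≈ 154.76)
Mul(-1, N) = Mul(-1, Mul(4, Pow(1497, Rational(1, 2)))) = Mul(-4, Pow(1497, Rational(1, 2)))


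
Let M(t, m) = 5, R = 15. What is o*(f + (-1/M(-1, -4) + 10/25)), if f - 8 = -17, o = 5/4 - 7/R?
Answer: -517/75 ≈ -6.8933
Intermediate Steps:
o = 47/60 (o = 5/4 - 7/15 = 47/60 ≈ 0.78333)
f = -9 (f = 8 - 17 = -9)
o*(f + (-1/M(-1, -4) + 10/25)) = 47*(-9 + (-1/5 + 10/25))/60 = 47*(-9 + (-1*1/5 + 10*(1/25)))/60 = 47*(-9 + (-1/5 + 2/5))/60 = 47*(-9 + 1/5)/60 = (47/60)*(-44/5) = -517/75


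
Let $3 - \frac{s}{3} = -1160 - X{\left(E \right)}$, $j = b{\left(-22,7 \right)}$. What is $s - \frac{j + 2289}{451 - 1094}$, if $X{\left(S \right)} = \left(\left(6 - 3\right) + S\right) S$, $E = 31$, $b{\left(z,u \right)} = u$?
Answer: $\frac{4278889}{643} \approx 6654.6$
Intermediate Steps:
$j = 7$
$X{\left(S \right)} = S \left(3 + S\right)$ ($X{\left(S \right)} = \left(3 + S\right) S = S \left(3 + S\right)$)
$s = 6651$ ($s = 9 - 3 \left(-1160 - 31 \left(3 + 31\right)\right) = 9 - 3 \left(-1160 - 31 \cdot 34\right) = 9 - 3 \left(-1160 - 1054\right) = 9 - -6642 = 9 + 6642 = 6651$)
$s - \frac{j + 2289}{451 - 1094} = 6651 - \frac{7 + 2289}{451 - 1094} = 6651 - \frac{2296}{-643} = 6651 - 2296 \left(- \frac{1}{643}\right) = 6651 - - \frac{2296}{643} = 6651 + \frac{2296}{643} = \frac{4278889}{643}$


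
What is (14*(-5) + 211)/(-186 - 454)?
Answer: -141/640 ≈ -0.22031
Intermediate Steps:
(14*(-5) + 211)/(-186 - 454) = (-70 + 211)/(-640) = 141*(-1/640) = -141/640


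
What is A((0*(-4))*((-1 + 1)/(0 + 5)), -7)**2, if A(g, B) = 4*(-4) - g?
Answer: 256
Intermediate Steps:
A(g, B) = -16 - g
A((0*(-4))*((-1 + 1)/(0 + 5)), -7)**2 = (-16 - 0*(-4)*(-1 + 1)/(0 + 5))**2 = (-16 - 0*0/5)**2 = (-16 - 0*0*(1/5))**2 = (-16 - 0*0)**2 = (-16 - 1*0)**2 = (-16 + 0)**2 = (-16)**2 = 256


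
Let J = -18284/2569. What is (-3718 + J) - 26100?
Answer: -10945818/367 ≈ -29825.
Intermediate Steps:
J = -2612/367 (J = -18284*1/2569 = -2612/367 ≈ -7.1172)
(-3718 + J) - 26100 = (-3718 - 2612/367) - 26100 = -1367118/367 - 26100 = -10945818/367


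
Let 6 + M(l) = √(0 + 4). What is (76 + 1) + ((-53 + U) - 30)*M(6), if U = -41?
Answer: 573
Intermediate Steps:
M(l) = -4 (M(l) = -6 + √(0 + 4) = -6 + √4 = -6 + 2 = -4)
(76 + 1) + ((-53 + U) - 30)*M(6) = (76 + 1) + ((-53 - 41) - 30)*(-4) = 77 + (-94 - 30)*(-4) = 77 - 124*(-4) = 77 + 496 = 573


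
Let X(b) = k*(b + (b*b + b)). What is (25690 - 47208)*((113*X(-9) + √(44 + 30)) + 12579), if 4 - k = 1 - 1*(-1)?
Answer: -577048206 - 21518*√74 ≈ -5.7723e+8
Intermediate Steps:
k = 2 (k = 4 - (1 - 1*(-1)) = 4 - (1 + 1) = 4 - 1*2 = 4 - 2 = 2)
X(b) = 2*b² + 4*b (X(b) = 2*(b + (b*b + b)) = 2*(b + (b² + b)) = 2*(b + (b + b²)) = 2*(b² + 2*b) = 2*b² + 4*b)
(25690 - 47208)*((113*X(-9) + √(44 + 30)) + 12579) = (25690 - 47208)*((113*(2*(-9)*(2 - 9)) + √(44 + 30)) + 12579) = -21518*((113*(2*(-9)*(-7)) + √74) + 12579) = -21518*((113*126 + √74) + 12579) = -21518*((14238 + √74) + 12579) = -21518*(26817 + √74) = -577048206 - 21518*√74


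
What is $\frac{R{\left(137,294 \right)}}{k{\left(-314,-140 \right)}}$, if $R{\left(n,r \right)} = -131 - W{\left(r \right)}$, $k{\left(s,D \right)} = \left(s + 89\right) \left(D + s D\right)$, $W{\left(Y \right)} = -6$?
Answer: $\frac{1}{78876} \approx 1.2678 \cdot 10^{-5}$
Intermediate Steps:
$k{\left(s,D \right)} = \left(89 + s\right) \left(D + D s\right)$
$R{\left(n,r \right)} = -125$ ($R{\left(n,r \right)} = -131 - -6 = -131 + 6 = -125$)
$\frac{R{\left(137,294 \right)}}{k{\left(-314,-140 \right)}} = - \frac{125}{\left(-140\right) \left(89 + \left(-314\right)^{2} + 90 \left(-314\right)\right)} = - \frac{125}{\left(-140\right) \left(89 + 98596 - 28260\right)} = - \frac{125}{\left(-140\right) 70425} = - \frac{125}{-9859500} = \left(-125\right) \left(- \frac{1}{9859500}\right) = \frac{1}{78876}$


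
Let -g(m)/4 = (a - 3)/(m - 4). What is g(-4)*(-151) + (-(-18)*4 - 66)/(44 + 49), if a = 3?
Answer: 2/31 ≈ 0.064516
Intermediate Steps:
g(m) = 0 (g(m) = -4*(3 - 3)/(m - 4) = -0/(-4 + m) = -4*0 = 0)
g(-4)*(-151) + (-(-18)*4 - 66)/(44 + 49) = 0*(-151) + (-(-18)*4 - 66)/(44 + 49) = 0 + (-9*(-8) - 66)/93 = 0 + (72 - 66)*(1/93) = 0 + 6*(1/93) = 0 + 2/31 = 2/31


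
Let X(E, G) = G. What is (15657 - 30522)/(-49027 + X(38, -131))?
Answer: 4955/16386 ≈ 0.30239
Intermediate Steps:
(15657 - 30522)/(-49027 + X(38, -131)) = (15657 - 30522)/(-49027 - 131) = -14865/(-49158) = -14865*(-1/49158) = 4955/16386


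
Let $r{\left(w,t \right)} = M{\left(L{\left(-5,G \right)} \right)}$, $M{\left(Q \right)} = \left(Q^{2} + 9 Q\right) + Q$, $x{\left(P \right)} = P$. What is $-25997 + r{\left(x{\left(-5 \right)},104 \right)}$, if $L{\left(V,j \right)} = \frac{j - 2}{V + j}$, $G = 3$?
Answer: $- \frac{104007}{4} \approx -26002.0$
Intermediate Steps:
$L{\left(V,j \right)} = \frac{-2 + j}{V + j}$
$M{\left(Q \right)} = Q^{2} + 10 Q$
$r{\left(w,t \right)} = - \frac{19}{4}$ ($r{\left(w,t \right)} = \frac{-2 + 3}{-5 + 3} \left(10 + \frac{-2 + 3}{-5 + 3}\right) = \frac{1}{-2} \cdot 1 \left(10 + \frac{1}{-2} \cdot 1\right) = \left(- \frac{1}{2}\right) 1 \left(10 - \frac{1}{2}\right) = - \frac{10 - \frac{1}{2}}{2} = \left(- \frac{1}{2}\right) \frac{19}{2} = - \frac{19}{4}$)
$-25997 + r{\left(x{\left(-5 \right)},104 \right)} = -25997 - \frac{19}{4} = - \frac{104007}{4}$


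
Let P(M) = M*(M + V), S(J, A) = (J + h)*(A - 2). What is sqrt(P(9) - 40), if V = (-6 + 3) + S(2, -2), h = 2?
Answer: I*sqrt(130) ≈ 11.402*I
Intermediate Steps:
S(J, A) = (-2 + A)*(2 + J) (S(J, A) = (J + 2)*(A - 2) = (2 + J)*(-2 + A) = (-2 + A)*(2 + J))
V = -19 (V = (-6 + 3) + (-4 - 2*2 + 2*(-2) - 2*2) = -3 + (-4 - 4 - 4 - 4) = -3 - 16 = -19)
P(M) = M*(-19 + M) (P(M) = M*(M - 19) = M*(-19 + M))
sqrt(P(9) - 40) = sqrt(9*(-19 + 9) - 40) = sqrt(9*(-10) - 40) = sqrt(-90 - 40) = sqrt(-130) = I*sqrt(130)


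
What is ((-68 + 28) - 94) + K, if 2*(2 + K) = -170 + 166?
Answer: -138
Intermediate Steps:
K = -4 (K = -2 + (-170 + 166)/2 = -2 + (½)*(-4) = -2 - 2 = -4)
((-68 + 28) - 94) + K = ((-68 + 28) - 94) - 4 = (-40 - 94) - 4 = -134 - 4 = -138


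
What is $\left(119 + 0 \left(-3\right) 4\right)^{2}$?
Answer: $14161$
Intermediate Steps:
$\left(119 + 0 \left(-3\right) 4\right)^{2} = \left(119 + 0 \cdot 4\right)^{2} = \left(119 + 0\right)^{2} = 119^{2} = 14161$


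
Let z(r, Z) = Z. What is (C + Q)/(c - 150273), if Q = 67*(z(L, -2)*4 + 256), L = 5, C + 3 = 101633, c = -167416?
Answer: -118246/317689 ≈ -0.37221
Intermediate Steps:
C = 101630 (C = -3 + 101633 = 101630)
Q = 16616 (Q = 67*(-2*4 + 256) = 67*(-8 + 256) = 67*248 = 16616)
(C + Q)/(c - 150273) = (101630 + 16616)/(-167416 - 150273) = 118246/(-317689) = 118246*(-1/317689) = -118246/317689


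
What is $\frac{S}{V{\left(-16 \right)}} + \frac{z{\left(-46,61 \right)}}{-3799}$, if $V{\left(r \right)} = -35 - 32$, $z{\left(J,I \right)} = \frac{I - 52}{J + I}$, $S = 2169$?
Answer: $- \frac{41200356}{1272665} \approx -32.373$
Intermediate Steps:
$z{\left(J,I \right)} = \frac{-52 + I}{I + J}$
$V{\left(r \right)} = -67$ ($V{\left(r \right)} = -35 - 32 = -67$)
$\frac{S}{V{\left(-16 \right)}} + \frac{z{\left(-46,61 \right)}}{-3799} = \frac{2169}{-67} + \frac{\frac{1}{61 - 46} \left(-52 + 61\right)}{-3799} = 2169 \left(- \frac{1}{67}\right) + \frac{1}{15} \cdot 9 \left(- \frac{1}{3799}\right) = - \frac{2169}{67} + \frac{1}{15} \cdot 9 \left(- \frac{1}{3799}\right) = - \frac{2169}{67} + \frac{3}{5} \left(- \frac{1}{3799}\right) = - \frac{2169}{67} - \frac{3}{18995} = - \frac{41200356}{1272665}$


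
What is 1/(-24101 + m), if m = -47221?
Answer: -1/71322 ≈ -1.4021e-5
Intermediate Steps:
1/(-24101 + m) = 1/(-24101 - 47221) = 1/(-71322) = -1/71322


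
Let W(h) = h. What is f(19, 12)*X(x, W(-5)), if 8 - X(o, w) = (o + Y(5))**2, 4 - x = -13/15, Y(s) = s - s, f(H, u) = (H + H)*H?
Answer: -2547938/225 ≈ -11324.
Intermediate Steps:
f(H, u) = 2*H**2 (f(H, u) = (2*H)*H = 2*H**2)
Y(s) = 0
x = 73/15 (x = 4 - (-13)/15 = 4 - 1*(-13/15) = 4 + 13/15 = 73/15 ≈ 4.8667)
X(o, w) = 8 - o**2 (X(o, w) = 8 - (o + 0)**2 = 8 - o**2)
f(19, 12)*X(x, W(-5)) = (2*19**2)*(8 - (73/15)**2) = (2*361)*(8 - 1*5329/225) = 722*(8 - 5329/225) = 722*(-3529/225) = -2547938/225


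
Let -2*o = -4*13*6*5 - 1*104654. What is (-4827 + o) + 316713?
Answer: 364993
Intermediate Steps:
o = 53107 (o = -(-4*13*6*5 - 1*104654)/2 = -(-312*5 - 104654)/2 = -(-4*390 - 104654)/2 = -(-1560 - 104654)/2 = -½*(-106214) = 53107)
(-4827 + o) + 316713 = (-4827 + 53107) + 316713 = 48280 + 316713 = 364993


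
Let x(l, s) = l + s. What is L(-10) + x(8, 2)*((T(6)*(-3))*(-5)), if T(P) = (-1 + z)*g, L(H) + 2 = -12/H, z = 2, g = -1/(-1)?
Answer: 746/5 ≈ 149.20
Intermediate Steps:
g = 1 (g = -1*(-1) = 1)
L(H) = -2 - 12/H
T(P) = 1 (T(P) = (-1 + 2)*1 = 1*1 = 1)
L(-10) + x(8, 2)*((T(6)*(-3))*(-5)) = (-2 - 12/(-10)) + (8 + 2)*((1*(-3))*(-5)) = (-2 - 12*(-⅒)) + 10*(-3*(-5)) = (-2 + 6/5) + 10*15 = -⅘ + 150 = 746/5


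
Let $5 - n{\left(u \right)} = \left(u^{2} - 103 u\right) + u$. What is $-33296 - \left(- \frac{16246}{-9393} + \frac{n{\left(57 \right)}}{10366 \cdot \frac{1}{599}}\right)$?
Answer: $- \frac{1628293903037}{48683919} \approx -33446.0$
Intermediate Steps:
$n{\left(u \right)} = 5 - u^{2} + 102 u$ ($n{\left(u \right)} = 5 - \left(\left(u^{2} - 103 u\right) + u\right) = 5 - \left(u^{2} - 102 u\right) = 5 - u^{2} + 102 u$)
$-33296 - \left(- \frac{16246}{-9393} + \frac{n{\left(57 \right)}}{10366 \cdot \frac{1}{599}}\right) = -33296 - \left(- \frac{16246}{-9393} + \frac{5 - 57^{2} + 102 \cdot 57}{10366 \cdot \frac{1}{599}}\right) = -33296 - \left(\left(-16246\right) \left(- \frac{1}{9393}\right) + \frac{5 - 3249 + 5814}{10366 \cdot \frac{1}{599}}\right) = -33296 - \left(\frac{16246}{9393} + \frac{5 - 3249 + 5814}{\frac{10366}{599}}\right) = -33296 - \left(\frac{16246}{9393} + 2570 \cdot \frac{599}{10366}\right) = -33296 - \left(\frac{16246}{9393} + \frac{769715}{5183}\right) = -33296 - \frac{7314136013}{48683919} = - \frac{1628293903037}{48683919}$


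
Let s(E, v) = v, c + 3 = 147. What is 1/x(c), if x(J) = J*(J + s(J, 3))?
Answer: 1/21168 ≈ 4.7241e-5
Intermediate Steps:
c = 144 (c = -3 + 147 = 144)
x(J) = J*(3 + J) (x(J) = J*(J + 3) = J*(3 + J))
1/x(c) = 1/(144*(3 + 144)) = 1/(144*147) = 1/21168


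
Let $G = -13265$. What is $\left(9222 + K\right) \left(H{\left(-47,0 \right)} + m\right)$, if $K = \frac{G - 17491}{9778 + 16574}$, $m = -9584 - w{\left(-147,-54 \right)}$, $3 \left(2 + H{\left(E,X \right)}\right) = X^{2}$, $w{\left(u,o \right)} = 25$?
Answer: $- \frac{194612648839}{2196} \approx -8.8621 \cdot 10^{7}$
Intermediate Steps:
$H{\left(E,X \right)} = -2 + \frac{X^{2}}{3}$
$m = -9609$ ($m = -9584 - 25 = -9609$)
$K = - \frac{2563}{2196}$ ($K = \frac{-13265 - 17491}{9778 + 16574} = - \frac{30756}{26352} = \left(-30756\right) \frac{1}{26352} = - \frac{2563}{2196} \approx -1.1671$)
$\left(9222 + K\right) \left(H{\left(-47,0 \right)} + m\right) = \left(9222 - \frac{2563}{2196}\right) \left(\left(-2 + \frac{0^{2}}{3}\right) - 9609\right) = \frac{20248949 \left(\left(-2 + \frac{1}{3} \cdot 0\right) - 9609\right)}{2196} = \frac{20248949 \left(\left(-2 + 0\right) - 9609\right)}{2196} = \frac{20248949 \left(-2 - 9609\right)}{2196} = \frac{20248949}{2196} \left(-9611\right) = - \frac{194612648839}{2196}$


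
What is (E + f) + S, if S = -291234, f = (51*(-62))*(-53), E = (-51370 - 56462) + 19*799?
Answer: -216299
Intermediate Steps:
E = -92651 (E = -107832 + 15181 = -92651)
f = 167586 (f = -3162*(-53) = 167586)
(E + f) + S = (-92651 + 167586) - 291234 = 74935 - 291234 = -216299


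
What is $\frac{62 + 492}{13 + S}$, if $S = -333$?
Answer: $- \frac{277}{160} \approx -1.7313$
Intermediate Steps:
$\frac{62 + 492}{13 + S} = \frac{62 + 492}{13 - 333} = \frac{554}{-320} = 554 \left(- \frac{1}{320}\right) = - \frac{277}{160}$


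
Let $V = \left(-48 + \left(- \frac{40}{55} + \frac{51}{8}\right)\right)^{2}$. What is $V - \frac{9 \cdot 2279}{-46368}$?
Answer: $\frac{2236926687}{1246784} \approx 1794.2$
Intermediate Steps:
$V = \frac{13890529}{7744}$ ($V = \left(-48 + \left(\left(-40\right) \frac{1}{55} + 51 \cdot \frac{1}{8}\right)\right)^{2} = \left(-48 + \left(- \frac{8}{11} + \frac{51}{8}\right)\right)^{2} = \left(-48 + \frac{497}{88}\right)^{2} = \left(- \frac{3727}{88}\right)^{2} = \frac{13890529}{7744} \approx 1793.7$)
$V - \frac{9 \cdot 2279}{-46368} = \frac{13890529}{7744} - \frac{9 \cdot 2279}{-46368} = \frac{13890529}{7744} - 20511 \left(- \frac{1}{46368}\right) = \frac{13890529}{7744} - - \frac{2279}{5152} = \frac{13890529}{7744} + \frac{2279}{5152} = \frac{2236926687}{1246784}$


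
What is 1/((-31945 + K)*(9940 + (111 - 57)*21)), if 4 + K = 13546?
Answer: -1/203794822 ≈ -4.9069e-9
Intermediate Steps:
K = 13542 (K = -4 + 13546 = 13542)
1/((-31945 + K)*(9940 + (111 - 57)*21)) = 1/((-31945 + 13542)*(9940 + (111 - 57)*21)) = 1/(-18403*(9940 + 54*21)) = 1/(-18403*(9940 + 1134)) = 1/(-18403*11074) = 1/(-203794822) = -1/203794822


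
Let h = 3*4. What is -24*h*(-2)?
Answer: 576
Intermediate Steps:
h = 12
-24*h*(-2) = -24*12*(-2) = -288*(-2) = 576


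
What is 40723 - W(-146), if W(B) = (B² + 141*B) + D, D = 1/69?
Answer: 2759516/69 ≈ 39993.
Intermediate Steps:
D = 1/69 ≈ 0.014493
W(B) = 1/69 + B² + 141*B (W(B) = (B² + 141*B) + 1/69 = 1/69 + B² + 141*B)
40723 - W(-146) = 40723 - (1/69 + (-146)² + 141*(-146)) = 40723 - (1/69 + 21316 - 20586) = 40723 - 1*50371/69 = 40723 - 50371/69 = 2759516/69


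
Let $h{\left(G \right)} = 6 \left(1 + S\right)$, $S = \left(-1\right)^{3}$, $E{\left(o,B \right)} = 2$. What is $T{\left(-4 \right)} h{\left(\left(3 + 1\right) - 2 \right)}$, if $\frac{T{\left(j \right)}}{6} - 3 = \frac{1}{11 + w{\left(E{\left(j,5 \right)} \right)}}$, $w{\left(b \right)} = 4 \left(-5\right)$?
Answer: $0$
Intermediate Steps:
$w{\left(b \right)} = -20$
$T{\left(j \right)} = \frac{52}{3}$ ($T{\left(j \right)} = 18 + \frac{6}{11 - 20} = 18 + \frac{6}{-9} = 18 + 6 \left(- \frac{1}{9}\right) = 18 - \frac{2}{3} = \frac{52}{3}$)
$S = -1$
$h{\left(G \right)} = 0$ ($h{\left(G \right)} = 6 \left(1 - 1\right) = 6 \cdot 0 = 0$)
$T{\left(-4 \right)} h{\left(\left(3 + 1\right) - 2 \right)} = \frac{52}{3} \cdot 0 = 0$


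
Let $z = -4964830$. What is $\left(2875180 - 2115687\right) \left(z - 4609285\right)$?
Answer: $-7271473323695$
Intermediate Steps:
$\left(2875180 - 2115687\right) \left(z - 4609285\right) = \left(2875180 - 2115687\right) \left(-4964830 - 4609285\right) = \left(2875180 - 2115687\right) \left(-9574115\right) = 759493 \left(-9574115\right) = -7271473323695$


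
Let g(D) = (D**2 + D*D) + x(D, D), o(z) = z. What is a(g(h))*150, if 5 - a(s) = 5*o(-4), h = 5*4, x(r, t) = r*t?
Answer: 3750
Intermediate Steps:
h = 20
g(D) = 3*D**2 (g(D) = (D**2 + D*D) + D*D = (D**2 + D**2) + D**2 = 2*D**2 + D**2 = 3*D**2)
a(s) = 25 (a(s) = 5 - 5*(-4) = 5 - 1*(-20) = 5 + 20 = 25)
a(g(h))*150 = 25*150 = 3750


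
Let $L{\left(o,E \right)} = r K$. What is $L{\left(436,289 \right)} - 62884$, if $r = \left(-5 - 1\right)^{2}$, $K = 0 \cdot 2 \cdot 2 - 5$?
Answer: $-63064$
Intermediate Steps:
$K = -5$ ($K = 0 \cdot 4 - 5 = 0 - 5 = -5$)
$r = 36$ ($r = \left(-6\right)^{2} = 36$)
$L{\left(o,E \right)} = -180$ ($L{\left(o,E \right)} = 36 \left(-5\right) = -180$)
$L{\left(436,289 \right)} - 62884 = -180 - 62884 = -63064$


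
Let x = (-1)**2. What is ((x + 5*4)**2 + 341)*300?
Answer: 234600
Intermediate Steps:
x = 1
((x + 5*4)**2 + 341)*300 = ((1 + 5*4)**2 + 341)*300 = ((1 + 20)**2 + 341)*300 = (21**2 + 341)*300 = (441 + 341)*300 = 782*300 = 234600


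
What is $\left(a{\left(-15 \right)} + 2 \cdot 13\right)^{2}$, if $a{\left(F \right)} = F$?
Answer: $121$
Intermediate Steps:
$\left(a{\left(-15 \right)} + 2 \cdot 13\right)^{2} = \left(-15 + 2 \cdot 13\right)^{2} = \left(-15 + 26\right)^{2} = 11^{2} = 121$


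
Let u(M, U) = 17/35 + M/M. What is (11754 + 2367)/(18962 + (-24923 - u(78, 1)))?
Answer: -494235/208687 ≈ -2.3683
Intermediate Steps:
u(M, U) = 52/35 (u(M, U) = 17*(1/35) + 1 = 17/35 + 1 = 52/35)
(11754 + 2367)/(18962 + (-24923 - u(78, 1))) = (11754 + 2367)/(18962 + (-24923 - 1*52/35)) = 14121/(18962 + (-24923 - 52/35)) = 14121/(18962 - 872357/35) = 14121/(-208687/35) = 14121*(-35/208687) = -494235/208687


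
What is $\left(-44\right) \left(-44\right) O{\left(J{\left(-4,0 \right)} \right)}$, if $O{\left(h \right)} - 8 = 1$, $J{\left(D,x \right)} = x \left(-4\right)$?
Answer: $17424$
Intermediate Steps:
$J{\left(D,x \right)} = - 4 x$
$O{\left(h \right)} = 9$ ($O{\left(h \right)} = 8 + 1 = 9$)
$\left(-44\right) \left(-44\right) O{\left(J{\left(-4,0 \right)} \right)} = \left(-44\right) \left(-44\right) 9 = 1936 \cdot 9 = 17424$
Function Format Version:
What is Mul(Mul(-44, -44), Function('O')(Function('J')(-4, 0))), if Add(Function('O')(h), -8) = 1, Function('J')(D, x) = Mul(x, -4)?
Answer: 17424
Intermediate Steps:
Function('J')(D, x) = Mul(-4, x)
Function('O')(h) = 9 (Function('O')(h) = Add(8, 1) = 9)
Mul(Mul(-44, -44), Function('O')(Function('J')(-4, 0))) = Mul(Mul(-44, -44), 9) = Mul(1936, 9) = 17424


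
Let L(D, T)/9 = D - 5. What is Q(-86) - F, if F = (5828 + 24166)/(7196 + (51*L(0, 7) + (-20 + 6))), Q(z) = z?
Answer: -150092/1629 ≈ -92.137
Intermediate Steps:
L(D, T) = -45 + 9*D (L(D, T) = 9*(D - 5) = 9*(-5 + D) = -45 + 9*D)
F = 9998/1629 (F = (5828 + 24166)/(7196 + (51*(-45 + 9*0) + (-20 + 6))) = 29994/(7196 + (51*(-45 + 0) - 14)) = 29994/(7196 + (51*(-45) - 14)) = 29994/(7196 + (-2295 - 14)) = 29994/(7196 - 2309) = 29994/4887 = 29994*(1/4887) = 9998/1629 ≈ 6.1375)
Q(-86) - F = -86 - 1*9998/1629 = -86 - 9998/1629 = -150092/1629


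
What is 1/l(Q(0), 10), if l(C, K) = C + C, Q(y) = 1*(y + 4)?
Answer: 1/8 ≈ 0.12500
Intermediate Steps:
Q(y) = 4 + y (Q(y) = 1*(4 + y) = 4 + y)
l(C, K) = 2*C
1/l(Q(0), 10) = 1/(2*(4 + 0)) = 1/(2*4) = 1/8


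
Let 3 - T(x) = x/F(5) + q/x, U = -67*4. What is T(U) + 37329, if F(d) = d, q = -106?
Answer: 25048087/670 ≈ 37385.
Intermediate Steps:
U = -268
T(x) = 3 + 106/x - x/5 (T(x) = 3 - (x/5 - 106/x) = 3 - (-106/x + x/5) = 3 + (106/x - x/5) = 3 + 106/x - x/5)
T(U) + 37329 = (3 + 106/(-268) - ⅕*(-268)) + 37329 = (3 + 106*(-1/268) + 268/5) + 37329 = (3 - 53/134 + 268/5) + 37329 = 37657/670 + 37329 = 25048087/670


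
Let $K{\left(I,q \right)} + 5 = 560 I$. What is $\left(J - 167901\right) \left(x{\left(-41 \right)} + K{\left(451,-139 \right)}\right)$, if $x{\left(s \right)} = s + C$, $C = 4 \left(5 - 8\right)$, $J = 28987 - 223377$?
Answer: $-91479202082$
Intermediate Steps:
$K{\left(I,q \right)} = -5 + 560 I$
$J = -194390$
$C = -12$ ($C = 4 \left(-3\right) = -12$)
$x{\left(s \right)} = -12 + s$ ($x{\left(s \right)} = s - 12 = -12 + s$)
$\left(J - 167901\right) \left(x{\left(-41 \right)} + K{\left(451,-139 \right)}\right) = \left(-194390 - 167901\right) \left(\left(-12 - 41\right) + \left(-5 + 560 \cdot 451\right)\right) = - 362291 \left(-53 + \left(-5 + 252560\right)\right) = - 362291 \left(-53 + 252555\right) = \left(-362291\right) 252502 = -91479202082$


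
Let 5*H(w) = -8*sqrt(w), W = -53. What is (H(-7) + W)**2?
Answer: 69777/25 + 848*I*sqrt(7)/5 ≈ 2791.1 + 448.72*I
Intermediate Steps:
H(w) = -8*sqrt(w)/5 (H(w) = (-8*sqrt(w))/5 = -8*sqrt(w)/5)
(H(-7) + W)**2 = (-8*I*sqrt(7)/5 - 53)**2 = (-53 - 8*I*sqrt(7)/5)**2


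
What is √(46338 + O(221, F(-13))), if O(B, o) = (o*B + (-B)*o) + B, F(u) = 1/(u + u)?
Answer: √46559 ≈ 215.78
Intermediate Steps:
F(u) = 1/(2*u)
O(B, o) = B (O(B, o) = (B*o - B*o) + B = 0 + B = B)
√(46338 + O(221, F(-13))) = √(46338 + 221) = √46559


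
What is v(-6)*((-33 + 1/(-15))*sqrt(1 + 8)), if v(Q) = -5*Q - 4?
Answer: -12896/5 ≈ -2579.2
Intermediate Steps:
v(Q) = -4 - 5*Q
v(-6)*((-33 + 1/(-15))*sqrt(1 + 8)) = (-4 - 5*(-6))*((-33 + 1/(-15))*sqrt(1 + 8)) = (-4 + 30)*((-33 - 1/15)*sqrt(9)) = 26*(-496/15*3) = 26*(-496/5) = -12896/5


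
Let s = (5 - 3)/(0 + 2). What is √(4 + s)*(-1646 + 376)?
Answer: -1270*√5 ≈ -2839.8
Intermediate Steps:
s = 1 (s = 2/2 = 2*(½) = 1)
√(4 + s)*(-1646 + 376) = √(4 + 1)*(-1646 + 376) = √5*(-1270) = -1270*√5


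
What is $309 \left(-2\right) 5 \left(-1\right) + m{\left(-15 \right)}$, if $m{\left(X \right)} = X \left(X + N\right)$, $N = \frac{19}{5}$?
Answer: $3258$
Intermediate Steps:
$N = \frac{19}{5}$ ($N = 19 \cdot \frac{1}{5} = \frac{19}{5} \approx 3.8$)
$m{\left(X \right)} = X \left(\frac{19}{5} + X\right)$ ($m{\left(X \right)} = X \left(X + \frac{19}{5}\right) = X \left(\frac{19}{5} + X\right)$)
$309 \left(-2\right) 5 \left(-1\right) + m{\left(-15 \right)} = 309 \left(-2\right) 5 \left(-1\right) + \frac{1}{5} \left(-15\right) \left(19 + 5 \left(-15\right)\right) = 309 \left(\left(-10\right) \left(-1\right)\right) + \frac{1}{5} \left(-15\right) \left(19 - 75\right) = 309 \cdot 10 + \frac{1}{5} \left(-15\right) \left(-56\right) = 3090 + 168 = 3258$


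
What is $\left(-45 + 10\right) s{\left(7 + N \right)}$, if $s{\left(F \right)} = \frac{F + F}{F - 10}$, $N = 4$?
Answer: $-770$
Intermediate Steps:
$s{\left(F \right)} = \frac{2 F}{-10 + F}$
$\left(-45 + 10\right) s{\left(7 + N \right)} = \left(-45 + 10\right) \frac{2 \left(7 + 4\right)}{-10 + \left(7 + 4\right)} = - 35 \cdot 2 \cdot 11 \frac{1}{-10 + 11} = - 35 \cdot 2 \cdot 11 \cdot 1^{-1} = - 35 \cdot 2 \cdot 11 \cdot 1 = \left(-35\right) 22 = -770$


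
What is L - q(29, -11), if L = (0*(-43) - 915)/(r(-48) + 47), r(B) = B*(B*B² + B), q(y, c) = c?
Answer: 58417522/5310767 ≈ 11.000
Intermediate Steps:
r(B) = B*(B + B³) (r(B) = B*(B³ + B) = B*(B + B³))
L = -915/5310767 (L = (0*(-43) - 915)/(((-48)² + (-48)⁴) + 47) = (0 - 915)/((2304 + 5308416) + 47) = -915/(5310720 + 47) = -915/5310767 ≈ -0.00017229)
L - q(29, -11) = -915/5310767 - 1*(-11) = -915/5310767 + 11 = 58417522/5310767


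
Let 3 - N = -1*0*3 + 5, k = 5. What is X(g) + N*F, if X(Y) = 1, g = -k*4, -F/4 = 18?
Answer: 145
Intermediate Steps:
F = -72 (F = -4*18 = -72)
N = -2 (N = 3 - (-1*0*3 + 5) = 3 - (0*3 + 5) = 3 - (0 + 5) = 3 - 1*5 = 3 - 5 = -2)
g = -20 (g = -1*5*4 = -5*4 = -20)
X(g) + N*F = 1 - 2*(-72) = 1 + 144 = 145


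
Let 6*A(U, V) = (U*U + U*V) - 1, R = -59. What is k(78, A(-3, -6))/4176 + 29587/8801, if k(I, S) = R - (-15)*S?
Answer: 20601353/6125496 ≈ 3.3632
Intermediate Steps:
A(U, V) = -⅙ + U²/6 + U*V/6 (A(U, V) = ((U*U + U*V) - 1)/6 = ((U² + U*V) - 1)/6 = (-1 + U² + U*V)/6 = -⅙ + U²/6 + U*V/6)
k(I, S) = -59 + 15*S (k(I, S) = -59 - (-15)*S = -59 + 15*S)
k(78, A(-3, -6))/4176 + 29587/8801 = (-59 + 15*(-⅙ + (⅙)*(-3)² + (⅙)*(-3)*(-6)))/4176 + 29587/8801 = (-59 + 15*(-⅙ + (⅙)*9 + 3))*(1/4176) + 29587*(1/8801) = (-59 + 15*(-⅙ + 3/2 + 3))*(1/4176) + 29587/8801 = (-59 + 15*(13/3))*(1/4176) + 29587/8801 = (-59 + 65)*(1/4176) + 29587/8801 = 6*(1/4176) + 29587/8801 = 1/696 + 29587/8801 = 20601353/6125496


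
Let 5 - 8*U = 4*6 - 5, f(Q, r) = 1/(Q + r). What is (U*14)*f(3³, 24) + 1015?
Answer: 103481/102 ≈ 1014.5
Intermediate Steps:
U = -7/4 (U = 5/8 - (4*6 - 5)/8 = 5/8 - (24 - 5)/8 = 5/8 - ⅛*19 = 5/8 - 19/8 = -7/4 ≈ -1.7500)
(U*14)*f(3³, 24) + 1015 = (-7/4*14)/(3³ + 24) + 1015 = -49/(2*(27 + 24)) + 1015 = -49/2/51 + 1015 = -49/2*1/51 + 1015 = -49/102 + 1015 = 103481/102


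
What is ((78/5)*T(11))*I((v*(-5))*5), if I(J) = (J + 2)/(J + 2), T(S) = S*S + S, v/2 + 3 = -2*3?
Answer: 10296/5 ≈ 2059.2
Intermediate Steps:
v = -18 (v = -6 + 2*(-2*3) = -6 + 2*(-6) = -6 - 12 = -18)
T(S) = S + S**2 (T(S) = S**2 + S = S + S**2)
I(J) = 1 (I(J) = (2 + J)/(2 + J) = 1)
((78/5)*T(11))*I((v*(-5))*5) = ((78/5)*(11*(1 + 11)))*1 = ((78*(1/5))*(11*12))*1 = ((78/5)*132)*1 = (10296/5)*1 = 10296/5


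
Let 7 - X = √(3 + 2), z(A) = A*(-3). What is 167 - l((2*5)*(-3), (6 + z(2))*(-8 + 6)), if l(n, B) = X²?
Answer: 113 + 14*√5 ≈ 144.30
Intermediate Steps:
z(A) = -3*A
X = 7 - √5 (X = 7 - √(3 + 2) = 7 - √5 ≈ 4.7639)
l(n, B) = (7 - √5)²
167 - l((2*5)*(-3), (6 + z(2))*(-8 + 6)) = 167 - (7 - √5)²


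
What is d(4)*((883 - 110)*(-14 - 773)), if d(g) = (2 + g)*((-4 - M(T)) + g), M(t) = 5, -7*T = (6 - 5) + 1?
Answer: 18250530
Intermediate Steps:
T = -2/7 (T = -((6 - 5) + 1)/7 = -(1 + 1)/7 = -1/7*2 = -2/7 ≈ -0.28571)
d(g) = (-9 + g)*(2 + g) (d(g) = (2 + g)*((-4 - 1*5) + g) = (2 + g)*((-4 - 5) + g) = (2 + g)*(-9 + g) = (-9 + g)*(2 + g))
d(4)*((883 - 110)*(-14 - 773)) = (-18 + 4**2 - 7*4)*((883 - 110)*(-14 - 773)) = (-18 + 16 - 28)*(773*(-787)) = -30*(-608351) = 18250530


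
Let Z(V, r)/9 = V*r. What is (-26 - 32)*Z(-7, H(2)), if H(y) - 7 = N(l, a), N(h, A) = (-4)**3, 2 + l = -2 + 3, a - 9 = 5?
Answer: -208278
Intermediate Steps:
a = 14 (a = 9 + 5 = 14)
l = -1 (l = -2 + (-2 + 3) = -2 + 1 = -1)
N(h, A) = -64
H(y) = -57 (H(y) = 7 - 64 = -57)
Z(V, r) = 9*V*r (Z(V, r) = 9*(V*r) = 9*V*r)
(-26 - 32)*Z(-7, H(2)) = (-26 - 32)*(9*(-7)*(-57)) = -58*3591 = -208278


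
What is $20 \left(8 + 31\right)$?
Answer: $780$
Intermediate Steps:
$20 \left(8 + 31\right) = 20 \cdot 39 = 780$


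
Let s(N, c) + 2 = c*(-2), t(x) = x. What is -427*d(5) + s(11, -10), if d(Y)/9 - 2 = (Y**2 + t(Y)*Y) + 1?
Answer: -203661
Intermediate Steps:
s(N, c) = -2 - 2*c (s(N, c) = -2 + c*(-2) = -2 - 2*c)
d(Y) = 27 + 18*Y**2 (d(Y) = 18 + 9*((Y**2 + Y*Y) + 1) = 18 + 9*((Y**2 + Y**2) + 1) = 18 + 9*(2*Y**2 + 1) = 18 + 9*(1 + 2*Y**2) = 18 + (9 + 18*Y**2) = 27 + 18*Y**2)
-427*d(5) + s(11, -10) = -427*(27 + 18*5**2) + (-2 - 2*(-10)) = -427*(27 + 18*25) + (-2 + 20) = -427*(27 + 450) + 18 = -427*477 + 18 = -203679 + 18 = -203661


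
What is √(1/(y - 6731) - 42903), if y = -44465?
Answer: I*√28112516997211/25598 ≈ 207.13*I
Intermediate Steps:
√(1/(y - 6731) - 42903) = √(1/(-44465 - 6731) - 42903) = √(1/(-51196) - 42903) = √(-1/51196 - 42903) = √(-2196461989/51196) = I*√28112516997211/25598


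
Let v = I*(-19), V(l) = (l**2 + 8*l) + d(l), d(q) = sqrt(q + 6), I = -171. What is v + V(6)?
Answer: 3333 + 2*sqrt(3) ≈ 3336.5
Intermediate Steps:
d(q) = sqrt(6 + q)
V(l) = l**2 + sqrt(6 + l) + 8*l (V(l) = (l**2 + 8*l) + sqrt(6 + l) = l**2 + sqrt(6 + l) + 8*l)
v = 3249 (v = -171*(-19) = 3249)
v + V(6) = 3249 + (6**2 + sqrt(6 + 6) + 8*6) = 3249 + (36 + sqrt(12) + 48) = 3249 + (36 + 2*sqrt(3) + 48) = 3249 + (84 + 2*sqrt(3)) = 3333 + 2*sqrt(3)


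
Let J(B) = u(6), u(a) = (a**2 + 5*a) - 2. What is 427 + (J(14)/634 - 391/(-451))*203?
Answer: 89137846/142967 ≈ 623.49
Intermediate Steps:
u(a) = -2 + a**2 + 5*a
J(B) = 64 (J(B) = -2 + 6**2 + 5*6 = -2 + 36 + 30 = 64)
427 + (J(14)/634 - 391/(-451))*203 = 427 + (64/634 - 391/(-451))*203 = 427 + (64*(1/634) - 391*(-1/451))*203 = 427 + (32/317 + 391/451)*203 = 427 + (138379/142967)*203 = 427 + 28090937/142967 = 89137846/142967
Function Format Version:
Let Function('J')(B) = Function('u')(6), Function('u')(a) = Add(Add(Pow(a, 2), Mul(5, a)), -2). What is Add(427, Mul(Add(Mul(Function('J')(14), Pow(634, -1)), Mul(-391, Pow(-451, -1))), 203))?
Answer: Rational(89137846, 142967) ≈ 623.49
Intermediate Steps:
Function('u')(a) = Add(-2, Pow(a, 2), Mul(5, a))
Function('J')(B) = 64 (Function('J')(B) = Add(-2, Pow(6, 2), Mul(5, 6)) = Add(-2, 36, 30) = 64)
Add(427, Mul(Add(Mul(Function('J')(14), Pow(634, -1)), Mul(-391, Pow(-451, -1))), 203)) = Add(427, Mul(Add(Mul(64, Pow(634, -1)), Mul(-391, Pow(-451, -1))), 203)) = Add(427, Mul(Add(Mul(64, Rational(1, 634)), Mul(-391, Rational(-1, 451))), 203)) = Add(427, Mul(Add(Rational(32, 317), Rational(391, 451)), 203)) = Add(427, Mul(Rational(138379, 142967), 203)) = Add(427, Rational(28090937, 142967)) = Rational(89137846, 142967)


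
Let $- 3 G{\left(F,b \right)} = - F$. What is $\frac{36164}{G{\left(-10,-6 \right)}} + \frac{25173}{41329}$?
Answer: $- \frac{2241807069}{206645} \approx -10849.0$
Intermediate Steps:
$G{\left(F,b \right)} = \frac{F}{3}$ ($G{\left(F,b \right)} = - \frac{\left(-1\right) F}{3} = \frac{F}{3}$)
$\frac{36164}{G{\left(-10,-6 \right)}} + \frac{25173}{41329} = \frac{36164}{\frac{1}{3} \left(-10\right)} + \frac{25173}{41329} = \frac{36164}{- \frac{10}{3}} + 25173 \cdot \frac{1}{41329} = 36164 \left(- \frac{3}{10}\right) + \frac{25173}{41329} = - \frac{54246}{5} + \frac{25173}{41329} = - \frac{2241807069}{206645}$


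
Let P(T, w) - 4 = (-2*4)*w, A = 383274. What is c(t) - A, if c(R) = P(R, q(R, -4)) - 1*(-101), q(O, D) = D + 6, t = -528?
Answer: -383185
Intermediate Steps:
q(O, D) = 6 + D
P(T, w) = 4 - 8*w (P(T, w) = 4 + (-2*4)*w = 4 - 8*w)
c(R) = 89 (c(R) = (4 - 8*(6 - 4)) - 1*(-101) = (4 - 8*2) + 101 = (4 - 16) + 101 = -12 + 101 = 89)
c(t) - A = 89 - 1*383274 = 89 - 383274 = -383185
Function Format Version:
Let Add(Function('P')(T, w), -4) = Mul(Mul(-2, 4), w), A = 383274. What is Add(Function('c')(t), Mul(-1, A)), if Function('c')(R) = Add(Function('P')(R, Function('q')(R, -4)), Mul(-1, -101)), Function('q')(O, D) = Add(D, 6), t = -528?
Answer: -383185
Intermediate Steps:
Function('q')(O, D) = Add(6, D)
Function('P')(T, w) = Add(4, Mul(-8, w)) (Function('P')(T, w) = Add(4, Mul(Mul(-2, 4), w)) = Add(4, Mul(-8, w)))
Function('c')(R) = 89 (Function('c')(R) = Add(Add(4, Mul(-8, Add(6, -4))), Mul(-1, -101)) = Add(Add(4, Mul(-8, 2)), 101) = Add(Add(4, -16), 101) = Add(-12, 101) = 89)
Add(Function('c')(t), Mul(-1, A)) = Add(89, Mul(-1, 383274)) = Add(89, -383274) = -383185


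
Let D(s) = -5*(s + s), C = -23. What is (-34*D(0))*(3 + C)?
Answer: 0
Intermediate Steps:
D(s) = -10*s
(-34*D(0))*(3 + C) = (-(-340)*0)*(3 - 23) = -34*0*(-20) = 0*(-20) = 0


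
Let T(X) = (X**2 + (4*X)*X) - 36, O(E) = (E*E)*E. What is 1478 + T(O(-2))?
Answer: 1762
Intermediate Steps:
O(E) = E**3 (O(E) = E**2*E = E**3)
T(X) = -36 + 5*X**2 (T(X) = (X**2 + 4*X**2) - 36 = 5*X**2 - 36 = -36 + 5*X**2)
1478 + T(O(-2)) = 1478 + (-36 + 5*((-2)**3)**2) = 1478 + (-36 + 5*(-8)**2) = 1478 + (-36 + 5*64) = 1478 + (-36 + 320) = 1478 + 284 = 1762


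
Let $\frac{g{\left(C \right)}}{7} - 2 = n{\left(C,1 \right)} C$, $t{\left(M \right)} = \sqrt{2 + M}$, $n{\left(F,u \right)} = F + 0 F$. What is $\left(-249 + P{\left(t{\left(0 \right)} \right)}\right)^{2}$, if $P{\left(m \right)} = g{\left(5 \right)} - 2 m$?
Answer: $3608 + 240 \sqrt{2} \approx 3947.4$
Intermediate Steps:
$n{\left(F,u \right)} = F$ ($n{\left(F,u \right)} = F + 0 = F$)
$g{\left(C \right)} = 14 + 7 C^{2}$ ($g{\left(C \right)} = 14 + 7 C C = 14 + 7 C^{2}$)
$P{\left(m \right)} = 189 - 2 m$ ($P{\left(m \right)} = \left(14 + 7 \cdot 5^{2}\right) - 2 m = \left(14 + 7 \cdot 25\right) - 2 m = \left(14 + 175\right) - 2 m = 189 - 2 m$)
$\left(-249 + P{\left(t{\left(0 \right)} \right)}\right)^{2} = \left(-249 + \left(189 - 2 \sqrt{2 + 0}\right)\right)^{2} = \left(-249 + \left(189 - 2 \sqrt{2}\right)\right)^{2} = \left(-60 - 2 \sqrt{2}\right)^{2}$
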